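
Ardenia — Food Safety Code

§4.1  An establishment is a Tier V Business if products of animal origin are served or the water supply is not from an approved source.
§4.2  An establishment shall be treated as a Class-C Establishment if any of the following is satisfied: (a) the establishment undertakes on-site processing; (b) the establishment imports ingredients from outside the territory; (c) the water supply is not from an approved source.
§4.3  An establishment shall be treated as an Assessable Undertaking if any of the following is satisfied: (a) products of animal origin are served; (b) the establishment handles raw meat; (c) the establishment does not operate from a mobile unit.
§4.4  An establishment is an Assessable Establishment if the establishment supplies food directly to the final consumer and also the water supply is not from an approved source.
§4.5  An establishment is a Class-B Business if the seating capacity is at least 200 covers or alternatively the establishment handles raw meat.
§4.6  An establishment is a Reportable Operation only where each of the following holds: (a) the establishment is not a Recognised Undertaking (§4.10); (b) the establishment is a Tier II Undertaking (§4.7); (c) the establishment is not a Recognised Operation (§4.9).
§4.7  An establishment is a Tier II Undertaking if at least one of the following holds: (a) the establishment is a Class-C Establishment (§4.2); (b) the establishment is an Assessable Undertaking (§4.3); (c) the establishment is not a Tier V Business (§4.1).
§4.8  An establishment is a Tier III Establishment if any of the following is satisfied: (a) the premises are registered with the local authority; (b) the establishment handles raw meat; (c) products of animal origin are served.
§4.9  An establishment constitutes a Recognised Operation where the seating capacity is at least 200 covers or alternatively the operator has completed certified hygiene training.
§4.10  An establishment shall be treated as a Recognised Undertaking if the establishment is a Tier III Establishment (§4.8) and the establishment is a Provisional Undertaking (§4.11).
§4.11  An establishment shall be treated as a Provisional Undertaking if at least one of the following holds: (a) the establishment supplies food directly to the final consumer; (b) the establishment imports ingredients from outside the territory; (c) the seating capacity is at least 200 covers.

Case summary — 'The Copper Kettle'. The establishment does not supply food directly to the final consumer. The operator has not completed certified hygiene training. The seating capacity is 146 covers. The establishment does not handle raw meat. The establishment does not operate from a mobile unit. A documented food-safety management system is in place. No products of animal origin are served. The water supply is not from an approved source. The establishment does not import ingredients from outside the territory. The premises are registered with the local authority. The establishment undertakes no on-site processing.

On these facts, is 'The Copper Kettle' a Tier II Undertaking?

§4.2 — Class-C Establishment: [the establishment undertakes on-site processing? no] OR [the establishment imports ingredients from outside the territory? no] OR [the water supply is not from an approved source? yes] → satisfied.
§4.3 — Assessable Undertaking: [products of animal origin are served? no] OR [the establishment handles raw meat? no] OR [the establishment does not operate from a mobile unit? yes] → satisfied.
§4.1 — Tier V Business: [products of animal origin are served? no] OR [the water supply is not from an approved source? yes] → satisfied.
§4.7 — Tier II Undertaking: [Class-C Establishment (§4.2)? yes] OR [Assessable Undertaking (§4.3)? yes] OR [not a Tier V Business (§4.1)? no] → satisfied.

Yes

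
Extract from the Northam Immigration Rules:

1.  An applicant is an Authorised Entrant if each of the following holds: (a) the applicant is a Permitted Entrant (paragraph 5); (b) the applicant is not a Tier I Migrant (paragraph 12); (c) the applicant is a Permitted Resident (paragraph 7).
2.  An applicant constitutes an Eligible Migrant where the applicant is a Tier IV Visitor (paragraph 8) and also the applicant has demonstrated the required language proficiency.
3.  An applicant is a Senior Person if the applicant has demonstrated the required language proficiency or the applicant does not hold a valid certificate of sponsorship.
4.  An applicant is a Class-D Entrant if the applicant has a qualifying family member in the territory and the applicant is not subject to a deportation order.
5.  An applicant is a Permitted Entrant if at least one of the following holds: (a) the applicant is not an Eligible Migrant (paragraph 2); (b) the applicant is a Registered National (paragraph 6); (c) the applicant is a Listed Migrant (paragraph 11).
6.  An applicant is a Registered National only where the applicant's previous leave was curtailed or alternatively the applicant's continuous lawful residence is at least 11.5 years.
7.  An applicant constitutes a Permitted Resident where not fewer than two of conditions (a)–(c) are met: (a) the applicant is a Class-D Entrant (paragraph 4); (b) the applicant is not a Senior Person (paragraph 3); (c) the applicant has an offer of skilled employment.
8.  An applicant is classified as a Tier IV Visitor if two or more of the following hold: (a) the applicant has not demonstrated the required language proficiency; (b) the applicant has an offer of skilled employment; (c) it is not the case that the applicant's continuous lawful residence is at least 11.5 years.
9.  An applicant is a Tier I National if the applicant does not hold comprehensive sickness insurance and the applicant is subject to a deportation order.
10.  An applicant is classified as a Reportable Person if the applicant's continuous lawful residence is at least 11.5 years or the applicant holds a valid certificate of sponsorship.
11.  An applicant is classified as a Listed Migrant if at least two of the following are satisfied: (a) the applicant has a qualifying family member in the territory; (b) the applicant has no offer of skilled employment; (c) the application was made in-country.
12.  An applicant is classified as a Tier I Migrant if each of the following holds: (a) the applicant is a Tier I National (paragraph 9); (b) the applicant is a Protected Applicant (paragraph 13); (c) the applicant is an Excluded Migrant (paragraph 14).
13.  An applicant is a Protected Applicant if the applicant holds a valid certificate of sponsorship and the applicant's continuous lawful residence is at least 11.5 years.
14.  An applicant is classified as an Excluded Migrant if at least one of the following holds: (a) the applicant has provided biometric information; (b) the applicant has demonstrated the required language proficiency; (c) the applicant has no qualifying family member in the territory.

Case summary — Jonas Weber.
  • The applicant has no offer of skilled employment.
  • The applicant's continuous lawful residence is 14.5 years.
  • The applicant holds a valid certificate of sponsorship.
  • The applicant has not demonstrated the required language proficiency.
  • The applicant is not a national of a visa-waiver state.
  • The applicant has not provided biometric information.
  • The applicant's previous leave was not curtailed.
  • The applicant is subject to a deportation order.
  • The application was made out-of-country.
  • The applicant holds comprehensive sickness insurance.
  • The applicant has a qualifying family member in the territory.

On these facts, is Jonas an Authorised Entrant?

No

paragraph 8 — Tier IV Visitor: the applicant has not demonstrated the required language proficiency? yes; the applicant has an offer of skilled employment? no; applicant's continuous lawful residence: 14.5 years ≥ 11.5 years? yes, so negated condition no — 1 of 3 hold (need ≥2) → not satisfied.
paragraph 2 — Eligible Migrant: [Tier IV Visitor (paragraph 8)? no] AND [the applicant has demonstrated the required language proficiency? no] → not satisfied.
paragraph 6 — Registered National: [the applicant's previous leave was curtailed? no] OR [applicant's continuous lawful residence: 14.5 years ≥ 11.5 years? yes] → satisfied.
paragraph 11 — Listed Migrant: the applicant has a qualifying family member in the territory? yes; the applicant has no offer of skilled employment? yes; the application was made in-country? no — 2 of 3 hold (need ≥2) → satisfied.
paragraph 5 — Permitted Entrant: [not an Eligible Migrant (paragraph 2)? yes] OR [Registered National (paragraph 6)? yes] OR [Listed Migrant (paragraph 11)? yes] → satisfied.
paragraph 9 — Tier I National: [the applicant does not hold comprehensive sickness insurance? no] AND [the applicant is subject to a deportation order? yes] → not satisfied.
paragraph 13 — Protected Applicant: [the applicant holds a valid certificate of sponsorship? yes] AND [applicant's continuous lawful residence: 14.5 years ≥ 11.5 years? yes] → satisfied.
paragraph 14 — Excluded Migrant: [the applicant has provided biometric information? no] OR [the applicant has demonstrated the required language proficiency? no] OR [the applicant has no qualifying family member in the territory? no] → not satisfied.
paragraph 12 — Tier I Migrant: [Tier I National (paragraph 9)? no] AND [Protected Applicant (paragraph 13)? yes] AND [Excluded Migrant (paragraph 14)? no] → not satisfied.
paragraph 4 — Class-D Entrant: [the applicant has a qualifying family member in the territory? yes] AND [the applicant is not subject to a deportation order? no] → not satisfied.
paragraph 3 — Senior Person: [the applicant has demonstrated the required language proficiency? no] OR [the applicant does not hold a valid certificate of sponsorship? no] → not satisfied.
paragraph 7 — Permitted Resident: Class-D Entrant (paragraph 4)? no; not a Senior Person (paragraph 3)? yes; the applicant has an offer of skilled employment? no — 1 of 3 hold (need ≥2) → not satisfied.
paragraph 1 — Authorised Entrant: [Permitted Entrant (paragraph 5)? yes] AND [not a Tier I Migrant (paragraph 12)? yes] AND [Permitted Resident (paragraph 7)? no] → not satisfied.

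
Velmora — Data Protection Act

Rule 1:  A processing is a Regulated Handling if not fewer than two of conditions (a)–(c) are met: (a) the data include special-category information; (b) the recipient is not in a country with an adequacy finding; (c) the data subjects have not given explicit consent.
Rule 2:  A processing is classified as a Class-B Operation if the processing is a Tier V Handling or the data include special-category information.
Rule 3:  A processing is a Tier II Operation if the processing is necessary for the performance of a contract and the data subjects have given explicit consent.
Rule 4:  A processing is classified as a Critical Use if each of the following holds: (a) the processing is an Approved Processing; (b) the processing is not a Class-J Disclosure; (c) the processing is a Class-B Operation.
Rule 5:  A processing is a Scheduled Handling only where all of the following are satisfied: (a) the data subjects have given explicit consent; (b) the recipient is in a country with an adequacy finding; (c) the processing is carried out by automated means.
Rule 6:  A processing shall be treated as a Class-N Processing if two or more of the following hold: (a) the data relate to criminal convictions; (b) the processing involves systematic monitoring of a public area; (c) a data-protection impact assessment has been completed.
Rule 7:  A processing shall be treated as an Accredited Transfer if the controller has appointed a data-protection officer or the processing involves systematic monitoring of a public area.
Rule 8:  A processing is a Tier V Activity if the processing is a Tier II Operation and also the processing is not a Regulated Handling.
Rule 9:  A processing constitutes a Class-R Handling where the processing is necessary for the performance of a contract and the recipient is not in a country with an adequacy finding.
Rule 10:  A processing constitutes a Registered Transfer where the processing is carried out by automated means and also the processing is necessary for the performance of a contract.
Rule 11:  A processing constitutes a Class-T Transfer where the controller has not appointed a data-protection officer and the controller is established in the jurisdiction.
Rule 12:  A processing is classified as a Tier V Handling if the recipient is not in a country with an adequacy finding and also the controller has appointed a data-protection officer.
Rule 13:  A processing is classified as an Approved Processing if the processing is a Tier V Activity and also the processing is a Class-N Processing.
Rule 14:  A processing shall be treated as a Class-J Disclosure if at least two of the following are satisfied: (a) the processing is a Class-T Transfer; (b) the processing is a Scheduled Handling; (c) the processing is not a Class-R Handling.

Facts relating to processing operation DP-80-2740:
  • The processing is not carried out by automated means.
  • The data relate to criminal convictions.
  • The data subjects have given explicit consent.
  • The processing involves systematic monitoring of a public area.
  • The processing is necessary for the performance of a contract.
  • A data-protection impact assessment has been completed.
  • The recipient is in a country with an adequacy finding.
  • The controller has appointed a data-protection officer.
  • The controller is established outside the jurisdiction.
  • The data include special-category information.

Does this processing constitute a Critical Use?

Yes

rule 3 — Tier II Operation: [the processing is necessary for the performance of a contract? yes] AND [the data subjects have given explicit consent? yes] → satisfied.
rule 1 — Regulated Handling: the data include special-category information? yes; the recipient is not in a country with an adequacy finding? no; the data subjects have not given explicit consent? no — 1 of 3 hold (need ≥2) → not satisfied.
rule 8 — Tier V Activity: [Tier II Operation (rule 3)? yes] AND [not a Regulated Handling (rule 1)? yes] → satisfied.
rule 6 — Class-N Processing: the data relate to criminal convictions? yes; the processing involves systematic monitoring of a public area? yes; a data-protection impact assessment has been completed? yes — 3 of 3 hold (need ≥2) → satisfied.
rule 13 — Approved Processing: [Tier V Activity (rule 8)? yes] AND [Class-N Processing (rule 6)? yes] → satisfied.
rule 11 — Class-T Transfer: [the controller has not appointed a data-protection officer? no] AND [the controller is established in the jurisdiction? no] → not satisfied.
rule 5 — Scheduled Handling: [the data subjects have given explicit consent? yes] AND [the recipient is in a country with an adequacy finding? yes] AND [the processing is carried out by automated means? no] → not satisfied.
rule 9 — Class-R Handling: [the processing is necessary for the performance of a contract? yes] AND [the recipient is not in a country with an adequacy finding? no] → not satisfied.
rule 14 — Class-J Disclosure: Class-T Transfer (rule 11)? no; Scheduled Handling (rule 5)? no; not a Class-R Handling (rule 9)? yes — 1 of 3 hold (need ≥2) → not satisfied.
rule 12 — Tier V Handling: [the recipient is not in a country with an adequacy finding? no] AND [the controller has appointed a data-protection officer? yes] → not satisfied.
rule 2 — Class-B Operation: [Tier V Handling (rule 12)? no] OR [the data include special-category information? yes] → satisfied.
rule 4 — Critical Use: [Approved Processing (rule 13)? yes] AND [not a Class-J Disclosure (rule 14)? yes] AND [Class-B Operation (rule 2)? yes] → satisfied.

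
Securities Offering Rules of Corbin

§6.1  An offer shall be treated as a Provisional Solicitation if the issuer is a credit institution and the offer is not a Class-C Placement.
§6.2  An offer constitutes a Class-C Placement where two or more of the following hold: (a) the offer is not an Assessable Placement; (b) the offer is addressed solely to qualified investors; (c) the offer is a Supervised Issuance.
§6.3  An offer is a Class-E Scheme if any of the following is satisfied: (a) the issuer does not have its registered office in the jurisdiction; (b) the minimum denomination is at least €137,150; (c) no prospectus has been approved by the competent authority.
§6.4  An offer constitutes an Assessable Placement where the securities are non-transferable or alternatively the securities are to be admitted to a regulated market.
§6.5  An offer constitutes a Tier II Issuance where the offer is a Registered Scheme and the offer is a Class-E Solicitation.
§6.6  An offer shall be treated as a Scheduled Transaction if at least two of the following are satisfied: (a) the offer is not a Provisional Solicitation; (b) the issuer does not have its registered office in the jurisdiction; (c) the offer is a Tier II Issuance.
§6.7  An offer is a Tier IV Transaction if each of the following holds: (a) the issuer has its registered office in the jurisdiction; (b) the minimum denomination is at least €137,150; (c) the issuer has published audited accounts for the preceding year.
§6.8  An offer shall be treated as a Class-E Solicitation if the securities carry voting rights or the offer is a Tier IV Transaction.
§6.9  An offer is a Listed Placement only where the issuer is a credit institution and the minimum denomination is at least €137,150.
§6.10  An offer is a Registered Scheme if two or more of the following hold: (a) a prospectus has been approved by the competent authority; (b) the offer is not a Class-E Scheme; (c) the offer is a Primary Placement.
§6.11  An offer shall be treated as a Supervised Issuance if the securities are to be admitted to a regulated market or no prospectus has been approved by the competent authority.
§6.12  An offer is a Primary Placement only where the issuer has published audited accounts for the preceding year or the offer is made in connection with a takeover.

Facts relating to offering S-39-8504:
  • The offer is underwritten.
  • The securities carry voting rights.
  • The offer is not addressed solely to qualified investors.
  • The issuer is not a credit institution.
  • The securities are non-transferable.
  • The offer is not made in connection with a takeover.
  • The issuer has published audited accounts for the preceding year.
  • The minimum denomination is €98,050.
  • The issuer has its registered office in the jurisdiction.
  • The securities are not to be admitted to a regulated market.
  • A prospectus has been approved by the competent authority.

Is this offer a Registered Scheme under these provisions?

Yes

§6.3 — Class-E Scheme: [the issuer does not have its registered office in the jurisdiction? no] OR [minimum denomination: €98,050 ≥ €137,150? no] OR [no prospectus has been approved by the competent authority? no] → not satisfied.
§6.12 — Primary Placement: [the issuer has published audited accounts for the preceding year? yes] OR [the offer is made in connection with a takeover? no] → satisfied.
§6.10 — Registered Scheme: a prospectus has been approved by the competent authority? yes; not a Class-E Scheme (§6.3)? yes; Primary Placement (§6.12)? yes — 3 of 3 hold (need ≥2) → satisfied.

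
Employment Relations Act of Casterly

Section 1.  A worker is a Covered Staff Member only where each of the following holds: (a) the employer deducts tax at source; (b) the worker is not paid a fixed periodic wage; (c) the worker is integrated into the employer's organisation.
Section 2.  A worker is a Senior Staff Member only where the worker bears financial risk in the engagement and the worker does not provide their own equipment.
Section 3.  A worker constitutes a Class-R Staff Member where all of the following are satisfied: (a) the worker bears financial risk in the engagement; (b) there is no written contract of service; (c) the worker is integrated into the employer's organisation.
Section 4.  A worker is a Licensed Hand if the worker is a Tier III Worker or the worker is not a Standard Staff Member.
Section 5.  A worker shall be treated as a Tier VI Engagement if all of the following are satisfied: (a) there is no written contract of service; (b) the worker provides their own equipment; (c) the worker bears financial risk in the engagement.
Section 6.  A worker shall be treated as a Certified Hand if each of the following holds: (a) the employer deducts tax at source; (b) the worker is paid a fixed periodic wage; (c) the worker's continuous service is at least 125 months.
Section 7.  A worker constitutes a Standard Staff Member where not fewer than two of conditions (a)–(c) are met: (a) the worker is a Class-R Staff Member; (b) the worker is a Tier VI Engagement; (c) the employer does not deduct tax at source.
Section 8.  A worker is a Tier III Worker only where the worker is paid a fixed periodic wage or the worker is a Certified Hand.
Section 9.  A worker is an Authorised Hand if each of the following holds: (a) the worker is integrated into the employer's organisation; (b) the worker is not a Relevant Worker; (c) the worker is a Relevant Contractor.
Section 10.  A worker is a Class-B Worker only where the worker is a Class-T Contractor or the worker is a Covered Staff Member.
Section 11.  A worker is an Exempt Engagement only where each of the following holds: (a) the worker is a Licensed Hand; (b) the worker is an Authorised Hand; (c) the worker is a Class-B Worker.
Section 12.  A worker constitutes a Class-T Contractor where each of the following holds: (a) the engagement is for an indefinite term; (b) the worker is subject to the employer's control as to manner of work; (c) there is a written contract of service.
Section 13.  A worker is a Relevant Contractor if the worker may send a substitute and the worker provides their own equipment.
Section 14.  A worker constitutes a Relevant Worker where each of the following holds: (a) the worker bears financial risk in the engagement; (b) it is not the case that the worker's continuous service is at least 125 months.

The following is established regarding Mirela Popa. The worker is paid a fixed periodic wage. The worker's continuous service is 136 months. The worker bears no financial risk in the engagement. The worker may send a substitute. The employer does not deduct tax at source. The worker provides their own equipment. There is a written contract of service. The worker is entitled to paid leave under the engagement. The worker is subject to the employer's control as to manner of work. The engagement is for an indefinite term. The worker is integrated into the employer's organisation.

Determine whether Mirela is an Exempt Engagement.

section 6 — Certified Hand: [the employer deducts tax at source? no] AND [the worker is paid a fixed periodic wage? yes] AND [worker's continuous service: 136 months ≥ 125 months? yes] → not satisfied.
section 8 — Tier III Worker: [the worker is paid a fixed periodic wage? yes] OR [Certified Hand (section 6)? no] → satisfied.
section 3 — Class-R Staff Member: [the worker bears financial risk in the engagement? no] AND [there is no written contract of service? no] AND [the worker is integrated into the employer's organisation? yes] → not satisfied.
section 5 — Tier VI Engagement: [there is no written contract of service? no] AND [the worker provides their own equipment? yes] AND [the worker bears financial risk in the engagement? no] → not satisfied.
section 7 — Standard Staff Member: Class-R Staff Member (section 3)? no; Tier VI Engagement (section 5)? no; the employer does not deduct tax at source? yes — 1 of 3 hold (need ≥2) → not satisfied.
section 4 — Licensed Hand: [Tier III Worker (section 8)? yes] OR [not a Standard Staff Member (section 7)? yes] → satisfied.
section 14 — Relevant Worker: [the worker bears financial risk in the engagement? no] AND [worker's continuous service: 136 months ≥ 125 months? yes, so negated condition no] → not satisfied.
section 13 — Relevant Contractor: [the worker may send a substitute? yes] AND [the worker provides their own equipment? yes] → satisfied.
section 9 — Authorised Hand: [the worker is integrated into the employer's organisation? yes] AND [not a Relevant Worker (section 14)? yes] AND [Relevant Contractor (section 13)? yes] → satisfied.
section 12 — Class-T Contractor: [the engagement is for an indefinite term? yes] AND [the worker is subject to the employer's control as to manner of work? yes] AND [there is a written contract of service? yes] → satisfied.
section 1 — Covered Staff Member: [the employer deducts tax at source? no] AND [the worker is not paid a fixed periodic wage? no] AND [the worker is integrated into the employer's organisation? yes] → not satisfied.
section 10 — Class-B Worker: [Class-T Contractor (section 12)? yes] OR [Covered Staff Member (section 1)? no] → satisfied.
section 11 — Exempt Engagement: [Licensed Hand (section 4)? yes] AND [Authorised Hand (section 9)? yes] AND [Class-B Worker (section 10)? yes] → satisfied.

Yes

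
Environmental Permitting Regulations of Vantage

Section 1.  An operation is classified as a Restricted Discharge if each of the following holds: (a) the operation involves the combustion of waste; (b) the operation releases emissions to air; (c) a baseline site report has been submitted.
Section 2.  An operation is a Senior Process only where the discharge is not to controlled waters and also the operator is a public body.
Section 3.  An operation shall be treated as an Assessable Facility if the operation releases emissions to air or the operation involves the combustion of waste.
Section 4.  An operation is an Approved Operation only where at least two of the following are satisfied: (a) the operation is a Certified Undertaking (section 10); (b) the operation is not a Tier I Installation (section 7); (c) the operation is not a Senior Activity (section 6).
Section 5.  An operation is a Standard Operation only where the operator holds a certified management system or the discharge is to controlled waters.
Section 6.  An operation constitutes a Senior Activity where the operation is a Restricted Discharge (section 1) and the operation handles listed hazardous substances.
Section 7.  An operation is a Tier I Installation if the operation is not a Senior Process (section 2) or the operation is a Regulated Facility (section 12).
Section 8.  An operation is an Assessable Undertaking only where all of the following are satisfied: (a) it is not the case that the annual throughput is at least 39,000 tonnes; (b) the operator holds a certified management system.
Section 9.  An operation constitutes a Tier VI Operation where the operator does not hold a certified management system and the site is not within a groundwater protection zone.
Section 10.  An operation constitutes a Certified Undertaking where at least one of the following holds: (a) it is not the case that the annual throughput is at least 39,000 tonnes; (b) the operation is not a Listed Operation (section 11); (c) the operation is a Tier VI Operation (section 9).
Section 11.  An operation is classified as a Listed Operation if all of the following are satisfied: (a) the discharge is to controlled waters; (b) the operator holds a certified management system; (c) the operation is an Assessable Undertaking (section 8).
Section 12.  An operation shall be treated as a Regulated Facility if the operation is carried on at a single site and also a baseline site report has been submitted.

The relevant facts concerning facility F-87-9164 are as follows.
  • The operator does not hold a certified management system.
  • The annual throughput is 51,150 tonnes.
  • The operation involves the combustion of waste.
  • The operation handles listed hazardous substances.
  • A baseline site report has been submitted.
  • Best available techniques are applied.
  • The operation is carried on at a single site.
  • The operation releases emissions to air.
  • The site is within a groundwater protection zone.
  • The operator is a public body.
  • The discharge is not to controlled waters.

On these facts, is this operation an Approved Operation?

Under section 8: annual throughput: 51,150 tonnes ≥ 39,000 tonnes? yes, so negated condition no; and the operator holds a certified management system? no. So the operation is not an Assessable Undertaking.
Under section 11: the discharge is to controlled waters? no; and the operator holds a certified management system? no; and Assessable Undertaking (section 8)? no. So the operation is not a Listed Operation.
Under section 9: the operator does not hold a certified management system? yes; and the site is not within a groundwater protection zone? no. So the operation is not a Tier VI Operation.
Under section 10: annual throughput: 51,150 tonnes ≥ 39,000 tonnes? yes, so negated condition no; or not a Listed Operation (section 11)? yes; or Tier VI Operation (section 9)? no. So the operation is a Certified Undertaking.
Under section 2: the discharge is not to controlled waters? yes; and the operator is a public body? yes. So the operation is a Senior Process.
Under section 12: the operation is carried on at a single site? yes; and a baseline site report has been submitted? yes. So the operation is a Regulated Facility.
Under section 7: not a Senior Process (section 2)? no; or Regulated Facility (section 12)? yes. So the operation is a Tier I Installation.
Under section 1: the operation involves the combustion of waste? yes; and the operation releases emissions to air? yes; and a baseline site report has been submitted? yes. So the operation is a Restricted Discharge.
Under section 6: Restricted Discharge (section 1)? yes; and the operation handles listed hazardous substances? yes. So the operation is a Senior Activity.
Under section 4: Certified Undertaking (section 10)? yes; not a Tier I Installation (section 7)? no; not a Senior Activity (section 6)? no — 1 of 3 hold (need ≥2) → not satisfied.

No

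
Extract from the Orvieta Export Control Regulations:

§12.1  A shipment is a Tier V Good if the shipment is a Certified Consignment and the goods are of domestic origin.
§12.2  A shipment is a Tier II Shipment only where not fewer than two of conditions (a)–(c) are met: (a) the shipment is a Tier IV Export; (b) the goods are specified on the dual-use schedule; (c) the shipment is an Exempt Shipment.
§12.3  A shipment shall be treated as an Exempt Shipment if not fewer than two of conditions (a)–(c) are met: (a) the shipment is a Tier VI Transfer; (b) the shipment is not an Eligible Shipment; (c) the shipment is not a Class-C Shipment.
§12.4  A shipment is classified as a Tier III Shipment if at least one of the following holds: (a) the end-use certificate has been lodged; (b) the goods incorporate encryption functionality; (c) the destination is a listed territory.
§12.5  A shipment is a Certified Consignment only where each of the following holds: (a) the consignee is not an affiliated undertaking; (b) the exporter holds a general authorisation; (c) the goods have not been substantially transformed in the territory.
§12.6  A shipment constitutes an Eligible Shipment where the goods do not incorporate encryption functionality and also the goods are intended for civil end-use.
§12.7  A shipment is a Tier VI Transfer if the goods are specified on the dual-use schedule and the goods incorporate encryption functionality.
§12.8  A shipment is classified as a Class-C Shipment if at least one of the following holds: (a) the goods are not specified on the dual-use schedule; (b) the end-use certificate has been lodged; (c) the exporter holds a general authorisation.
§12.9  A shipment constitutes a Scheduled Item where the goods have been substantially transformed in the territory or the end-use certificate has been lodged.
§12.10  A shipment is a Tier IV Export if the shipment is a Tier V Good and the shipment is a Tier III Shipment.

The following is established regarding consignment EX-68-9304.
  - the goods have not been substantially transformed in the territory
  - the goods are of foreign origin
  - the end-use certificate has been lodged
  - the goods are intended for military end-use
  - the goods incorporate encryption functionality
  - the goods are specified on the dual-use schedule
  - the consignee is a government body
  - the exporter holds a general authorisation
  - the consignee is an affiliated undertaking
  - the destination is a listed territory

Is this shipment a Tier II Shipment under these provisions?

Under §12.5: the consignee is not an affiliated undertaking? no; and the exporter holds a general authorisation? yes; and the goods have not been substantially transformed in the territory? yes. So the shipment is not a Certified Consignment.
Under §12.1: Certified Consignment (§12.5)? no; and the goods are of domestic origin? no. So the shipment is not a Tier V Good.
Under §12.4: the end-use certificate has been lodged? yes; or the goods incorporate encryption functionality? yes; or the destination is a listed territory? yes. So the shipment is a Tier III Shipment.
Under §12.10: Tier V Good (§12.1)? no; and Tier III Shipment (§12.4)? yes. So the shipment is not a Tier IV Export.
Under §12.7: the goods are specified on the dual-use schedule? yes; and the goods incorporate encryption functionality? yes. So the shipment is a Tier VI Transfer.
Under §12.6: the goods do not incorporate encryption functionality? no; and the goods are intended for civil end-use? no. So the shipment is not an Eligible Shipment.
Under §12.8: the goods are not specified on the dual-use schedule? no; or the end-use certificate has been lodged? yes; or the exporter holds a general authorisation? yes. So the shipment is a Class-C Shipment.
Under §12.3: Tier VI Transfer (§12.7)? yes; not an Eligible Shipment (§12.6)? yes; not a Class-C Shipment (§12.8)? no — 2 of 3 hold (need ≥2) → satisfied.
Under §12.2: Tier IV Export (§12.10)? no; the goods are specified on the dual-use schedule? yes; Exempt Shipment (§12.3)? yes — 2 of 3 hold (need ≥2) → satisfied.

Yes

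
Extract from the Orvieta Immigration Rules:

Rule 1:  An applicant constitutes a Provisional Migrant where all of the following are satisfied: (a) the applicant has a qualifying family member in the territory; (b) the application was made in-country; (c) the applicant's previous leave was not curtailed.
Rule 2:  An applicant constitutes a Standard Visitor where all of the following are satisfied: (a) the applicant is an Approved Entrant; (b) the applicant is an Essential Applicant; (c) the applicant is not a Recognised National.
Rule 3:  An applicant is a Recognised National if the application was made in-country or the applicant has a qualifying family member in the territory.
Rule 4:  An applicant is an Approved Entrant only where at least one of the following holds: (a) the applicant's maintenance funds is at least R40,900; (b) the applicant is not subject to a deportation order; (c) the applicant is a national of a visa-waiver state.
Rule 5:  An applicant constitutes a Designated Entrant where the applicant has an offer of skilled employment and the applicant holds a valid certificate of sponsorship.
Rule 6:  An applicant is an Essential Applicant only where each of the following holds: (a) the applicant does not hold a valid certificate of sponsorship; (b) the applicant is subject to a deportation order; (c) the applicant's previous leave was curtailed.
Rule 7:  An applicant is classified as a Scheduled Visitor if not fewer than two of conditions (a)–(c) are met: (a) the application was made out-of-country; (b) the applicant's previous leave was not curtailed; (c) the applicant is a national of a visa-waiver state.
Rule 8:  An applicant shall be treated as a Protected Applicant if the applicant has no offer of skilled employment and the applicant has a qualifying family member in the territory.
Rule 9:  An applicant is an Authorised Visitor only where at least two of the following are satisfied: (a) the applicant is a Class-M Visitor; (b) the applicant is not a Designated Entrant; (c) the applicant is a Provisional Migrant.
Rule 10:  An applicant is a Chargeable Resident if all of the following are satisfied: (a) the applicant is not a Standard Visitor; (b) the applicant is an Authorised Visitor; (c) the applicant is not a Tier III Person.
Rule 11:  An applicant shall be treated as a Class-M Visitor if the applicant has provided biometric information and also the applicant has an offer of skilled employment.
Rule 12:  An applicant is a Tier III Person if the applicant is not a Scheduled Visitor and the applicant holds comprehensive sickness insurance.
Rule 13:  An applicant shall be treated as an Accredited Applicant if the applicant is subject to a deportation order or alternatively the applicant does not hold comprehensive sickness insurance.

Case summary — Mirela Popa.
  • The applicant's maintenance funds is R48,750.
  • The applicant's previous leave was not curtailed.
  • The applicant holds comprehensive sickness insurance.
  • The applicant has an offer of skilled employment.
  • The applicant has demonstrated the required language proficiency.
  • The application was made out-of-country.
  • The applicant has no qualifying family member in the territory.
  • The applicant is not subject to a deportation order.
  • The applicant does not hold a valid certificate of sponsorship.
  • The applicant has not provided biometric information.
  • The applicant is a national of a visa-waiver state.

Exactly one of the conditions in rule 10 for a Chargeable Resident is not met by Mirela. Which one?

rule 4 — Approved Entrant: [applicant's maintenance funds: R48,750 ≥ R40,900? yes] OR [the applicant is not subject to a deportation order? yes] OR [the applicant is a national of a visa-waiver state? yes] → satisfied.
rule 6 — Essential Applicant: [the applicant does not hold a valid certificate of sponsorship? yes] AND [the applicant is subject to a deportation order? no] AND [the applicant's previous leave was curtailed? no] → not satisfied.
rule 3 — Recognised National: [the application was made in-country? no] OR [the applicant has a qualifying family member in the territory? no] → not satisfied.
rule 2 — Standard Visitor: [Approved Entrant (rule 4)? yes] AND [Essential Applicant (rule 6)? no] AND [not a Recognised National (rule 3)? yes] → not satisfied.
rule 11 — Class-M Visitor: [the applicant has provided biometric information? no] AND [the applicant has an offer of skilled employment? yes] → not satisfied.
rule 5 — Designated Entrant: [the applicant has an offer of skilled employment? yes] AND [the applicant holds a valid certificate of sponsorship? no] → not satisfied.
rule 1 — Provisional Migrant: [the applicant has a qualifying family member in the territory? no] AND [the application was made in-country? no] AND [the applicant's previous leave was not curtailed? yes] → not satisfied.
rule 9 — Authorised Visitor: Class-M Visitor (rule 11)? no; not a Designated Entrant (rule 5)? yes; Provisional Migrant (rule 1)? no — 1 of 3 hold (need ≥2) → not satisfied.
rule 7 — Scheduled Visitor: the application was made out-of-country? yes; the applicant's previous leave was not curtailed? yes; the applicant is a national of a visa-waiver state? yes — 3 of 3 hold (need ≥2) → satisfied.
rule 12 — Tier III Person: [not a Scheduled Visitor (rule 7)? no] AND [the applicant holds comprehensive sickness insurance? yes] → not satisfied.
rule 10 — Chargeable Resident: [not a Standard Visitor (rule 2)? yes] AND [Authorised Visitor (rule 9)? no] AND [not a Tier III Person (rule 12)? yes] → not satisfied.

Authorised Visitor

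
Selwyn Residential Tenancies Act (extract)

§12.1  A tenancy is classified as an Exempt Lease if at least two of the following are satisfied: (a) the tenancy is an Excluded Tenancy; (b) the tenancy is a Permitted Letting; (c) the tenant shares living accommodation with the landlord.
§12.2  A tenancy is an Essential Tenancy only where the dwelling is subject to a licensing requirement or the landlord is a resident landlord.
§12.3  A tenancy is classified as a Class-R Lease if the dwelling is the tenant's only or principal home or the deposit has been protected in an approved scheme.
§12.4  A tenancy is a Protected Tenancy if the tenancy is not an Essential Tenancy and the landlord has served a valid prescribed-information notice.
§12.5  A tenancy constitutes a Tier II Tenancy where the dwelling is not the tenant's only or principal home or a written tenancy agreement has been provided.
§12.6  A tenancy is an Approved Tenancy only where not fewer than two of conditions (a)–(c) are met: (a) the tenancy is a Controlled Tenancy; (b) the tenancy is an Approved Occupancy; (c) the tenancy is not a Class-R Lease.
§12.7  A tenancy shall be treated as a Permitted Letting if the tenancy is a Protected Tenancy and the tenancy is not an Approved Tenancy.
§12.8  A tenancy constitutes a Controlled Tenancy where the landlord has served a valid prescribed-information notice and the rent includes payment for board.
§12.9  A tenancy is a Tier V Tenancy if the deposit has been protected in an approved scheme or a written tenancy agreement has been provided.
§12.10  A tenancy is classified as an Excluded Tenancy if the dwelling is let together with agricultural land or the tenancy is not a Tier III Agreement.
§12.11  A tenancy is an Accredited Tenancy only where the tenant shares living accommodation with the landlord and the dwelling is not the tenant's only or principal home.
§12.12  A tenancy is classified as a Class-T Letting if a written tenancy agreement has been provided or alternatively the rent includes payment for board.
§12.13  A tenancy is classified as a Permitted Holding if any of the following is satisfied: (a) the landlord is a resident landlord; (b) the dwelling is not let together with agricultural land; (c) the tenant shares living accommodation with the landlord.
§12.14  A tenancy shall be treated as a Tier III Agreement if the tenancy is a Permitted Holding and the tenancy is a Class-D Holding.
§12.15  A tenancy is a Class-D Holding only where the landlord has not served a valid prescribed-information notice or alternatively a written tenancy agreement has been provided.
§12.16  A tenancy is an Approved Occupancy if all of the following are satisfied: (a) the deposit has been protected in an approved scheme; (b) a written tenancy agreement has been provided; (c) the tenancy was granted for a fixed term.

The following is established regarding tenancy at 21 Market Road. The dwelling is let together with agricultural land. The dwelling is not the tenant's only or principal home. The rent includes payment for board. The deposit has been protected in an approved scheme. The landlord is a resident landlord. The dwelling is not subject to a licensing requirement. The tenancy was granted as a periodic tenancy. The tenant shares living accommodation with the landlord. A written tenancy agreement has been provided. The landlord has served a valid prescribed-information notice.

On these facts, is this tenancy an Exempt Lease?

Yes

§12.13 — Permitted Holding: [the landlord is a resident landlord? yes] OR [the dwelling is not let together with agricultural land? no] OR [the tenant shares living accommodation with the landlord? yes] → satisfied.
§12.15 — Class-D Holding: [the landlord has not served a valid prescribed-information notice? no] OR [a written tenancy agreement has been provided? yes] → satisfied.
§12.14 — Tier III Agreement: [Permitted Holding (§12.13)? yes] AND [Class-D Holding (§12.15)? yes] → satisfied.
§12.10 — Excluded Tenancy: [the dwelling is let together with agricultural land? yes] OR [not a Tier III Agreement (§12.14)? no] → satisfied.
§12.2 — Essential Tenancy: [the dwelling is subject to a licensing requirement? no] OR [the landlord is a resident landlord? yes] → satisfied.
§12.4 — Protected Tenancy: [not an Essential Tenancy (§12.2)? no] AND [the landlord has served a valid prescribed-information notice? yes] → not satisfied.
§12.8 — Controlled Tenancy: [the landlord has served a valid prescribed-information notice? yes] AND [the rent includes payment for board? yes] → satisfied.
§12.16 — Approved Occupancy: [the deposit has been protected in an approved scheme? yes] AND [a written tenancy agreement has been provided? yes] AND [the tenancy was granted for a fixed term? no] → not satisfied.
§12.3 — Class-R Lease: [the dwelling is the tenant's only or principal home? no] OR [the deposit has been protected in an approved scheme? yes] → satisfied.
§12.6 — Approved Tenancy: Controlled Tenancy (§12.8)? yes; Approved Occupancy (§12.16)? no; not a Class-R Lease (§12.3)? no — 1 of 3 hold (need ≥2) → not satisfied.
§12.7 — Permitted Letting: [Protected Tenancy (§12.4)? no] AND [not an Approved Tenancy (§12.6)? yes] → not satisfied.
§12.1 — Exempt Lease: Excluded Tenancy (§12.10)? yes; Permitted Letting (§12.7)? no; the tenant shares living accommodation with the landlord? yes — 2 of 3 hold (need ≥2) → satisfied.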